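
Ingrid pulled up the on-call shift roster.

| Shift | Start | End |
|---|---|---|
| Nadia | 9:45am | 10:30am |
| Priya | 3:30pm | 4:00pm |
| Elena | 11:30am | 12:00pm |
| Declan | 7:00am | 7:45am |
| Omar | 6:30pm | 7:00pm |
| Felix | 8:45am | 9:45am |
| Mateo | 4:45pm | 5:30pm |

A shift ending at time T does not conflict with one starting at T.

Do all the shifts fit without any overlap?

Yes

Sorted by start: Declan, Felix, Nadia, Elena, Priya, Mateo, Omar.
Felix starts after Declan ends, so Declan has no further overlaps.
Nadia starts exactly when Felix ends (back-to-back, no overlap), so Felix has no further overlaps.
Elena starts after Nadia ends, so Nadia has no further overlaps.
Priya starts after Elena ends, so Elena has no further overlaps.
Mateo starts after Priya ends, so Priya has no further overlaps.
Omar starts after Mateo ends.
Every pair is clear; the schedule has no overlaps.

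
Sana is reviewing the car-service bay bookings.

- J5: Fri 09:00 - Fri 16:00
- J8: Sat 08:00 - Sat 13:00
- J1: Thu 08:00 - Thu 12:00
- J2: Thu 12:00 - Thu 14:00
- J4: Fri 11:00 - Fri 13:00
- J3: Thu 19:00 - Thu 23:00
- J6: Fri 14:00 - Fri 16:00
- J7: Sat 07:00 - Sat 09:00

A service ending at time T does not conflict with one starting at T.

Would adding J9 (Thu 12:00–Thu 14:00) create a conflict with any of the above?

J1: ends Thu 12:00 at or before J9 starts Thu 12:00 → clear.
J2: starts Thu 12:00 before J9 ends Thu 14:00, and ends Thu 14:00 after J9 starts Thu 12:00 → overlap.
J3: starts Thu 19:00 at or after J9 ends Thu 14:00 → clear.
J5: starts Fri 09:00 at or after J9 ends Thu 14:00 → clear.
J4: starts Fri 11:00 at or after J9 ends Thu 14:00 → clear.
J6: starts Fri 14:00 at or after J9 ends Thu 14:00 → clear.
J7: starts Sat 07:00 at or after J9 ends Thu 14:00 → clear.
J8: starts Sat 08:00 at or after J9 ends Thu 14:00 → clear.
J9 overlaps J2.

Yes — it overlaps J2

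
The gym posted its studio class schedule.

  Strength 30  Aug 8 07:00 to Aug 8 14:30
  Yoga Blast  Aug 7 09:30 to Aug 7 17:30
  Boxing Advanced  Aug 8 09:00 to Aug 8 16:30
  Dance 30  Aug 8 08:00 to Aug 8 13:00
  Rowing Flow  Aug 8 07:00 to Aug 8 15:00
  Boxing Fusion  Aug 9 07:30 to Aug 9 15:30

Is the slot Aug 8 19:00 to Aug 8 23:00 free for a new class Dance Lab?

Yoga Blast: ends Aug 7 17:30 at or before Dance Lab starts Aug 8 19:00 → clear.
Strength 30: ends Aug 8 14:30 at or before Dance Lab starts Aug 8 19:00 → clear.
Rowing Flow: ends Aug 8 15:00 at or before Dance Lab starts Aug 8 19:00 → clear.
Dance 30: ends Aug 8 13:00 at or before Dance Lab starts Aug 8 19:00 → clear.
Boxing Advanced: ends Aug 8 16:30 at or before Dance Lab starts Aug 8 19:00 → clear.
Boxing Fusion: starts Aug 9 07:30 at or after Dance Lab ends Aug 8 23:00 → clear.

Yes — the slot is free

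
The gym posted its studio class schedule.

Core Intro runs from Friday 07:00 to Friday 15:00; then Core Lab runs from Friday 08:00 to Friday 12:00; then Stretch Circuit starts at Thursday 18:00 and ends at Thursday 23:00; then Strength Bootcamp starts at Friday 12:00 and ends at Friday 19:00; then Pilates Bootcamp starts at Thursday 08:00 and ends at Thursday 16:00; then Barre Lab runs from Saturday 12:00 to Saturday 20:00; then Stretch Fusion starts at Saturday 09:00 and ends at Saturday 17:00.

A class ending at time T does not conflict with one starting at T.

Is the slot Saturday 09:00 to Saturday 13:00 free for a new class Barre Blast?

No — it overlaps Barre Lab, Stretch Fusion

Pilates Bootcamp: ends Thursday 16:00 at or before Barre Blast starts Saturday 09:00 → clear.
Stretch Circuit: ends Thursday 23:00 at or before Barre Blast starts Saturday 09:00 → clear.
Core Intro: ends Friday 15:00 at or before Barre Blast starts Saturday 09:00 → clear.
Core Lab: ends Friday 12:00 at or before Barre Blast starts Saturday 09:00 → clear.
Strength Bootcamp: ends Friday 19:00 at or before Barre Blast starts Saturday 09:00 → clear.
Stretch Fusion: starts Saturday 09:00 before Barre Blast ends Saturday 13:00, and ends Saturday 17:00 after Barre Blast starts Saturday 09:00 → overlap.
Barre Lab: starts Saturday 12:00 before Barre Blast ends Saturday 13:00, and ends Saturday 20:00 after Barre Blast starts Saturday 09:00 → overlap.
Barre Blast overlaps Stretch Fusion, Barre Lab.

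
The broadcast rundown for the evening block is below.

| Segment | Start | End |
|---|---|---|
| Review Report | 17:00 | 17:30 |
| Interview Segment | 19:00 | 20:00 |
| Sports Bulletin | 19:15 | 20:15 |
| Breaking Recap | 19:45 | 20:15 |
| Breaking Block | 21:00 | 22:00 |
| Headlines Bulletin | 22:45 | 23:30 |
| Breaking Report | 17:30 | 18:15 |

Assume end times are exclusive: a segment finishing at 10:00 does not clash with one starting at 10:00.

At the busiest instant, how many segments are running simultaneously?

Sort all start/end points and keep a running count:
17:00 start Review Report → 1
17:30 end Review Report → 0
17:30 start Breaking Report → 1
18:15 end Breaking Report → 0
19:00 start Interview Segment → 1
19:15 start Sports Bulletin → 2
19:45 start Breaking Recap → 3
20:00 end Interview Segment → 2
20:15 end Breaking Recap → 1
20:15 end Sports Bulletin → 0
21:00 start Breaking Block → 1
22:00 end Breaking Block → 0
22:45 start Headlines Bulletin → 1
23:30 end Headlines Bulletin → 0
Peak is 3, at 19:45 (Breaking Recap, Interview Segment, Sports Bulletin).

3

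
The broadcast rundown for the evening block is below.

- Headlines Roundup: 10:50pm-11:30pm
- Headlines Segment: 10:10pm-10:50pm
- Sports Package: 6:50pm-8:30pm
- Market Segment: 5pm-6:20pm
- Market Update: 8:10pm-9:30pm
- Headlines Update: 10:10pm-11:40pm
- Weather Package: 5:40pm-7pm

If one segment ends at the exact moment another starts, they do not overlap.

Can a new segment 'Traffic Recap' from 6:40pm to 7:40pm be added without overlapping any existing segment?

Market Segment: ends 6:20pm at or before Traffic Recap starts 6:40pm → clear.
Weather Package: starts 5:40pm before Traffic Recap ends 7:40pm, and ends 7pm after Traffic Recap starts 6:40pm → overlap.
Sports Package: starts 6:50pm before Traffic Recap ends 7:40pm, and ends 8:30pm after Traffic Recap starts 6:40pm → overlap.
Market Update: starts 8:10pm at or after Traffic Recap ends 7:40pm → clear.
Headlines Segment: starts 10:10pm at or after Traffic Recap ends 7:40pm → clear.
Headlines Update: starts 10:10pm at or after Traffic Recap ends 7:40pm → clear.
Headlines Roundup: starts 10:50pm at or after Traffic Recap ends 7:40pm → clear.
Traffic Recap overlaps Weather Package, Sports Package.

No — it overlaps Sports Package, Weather Package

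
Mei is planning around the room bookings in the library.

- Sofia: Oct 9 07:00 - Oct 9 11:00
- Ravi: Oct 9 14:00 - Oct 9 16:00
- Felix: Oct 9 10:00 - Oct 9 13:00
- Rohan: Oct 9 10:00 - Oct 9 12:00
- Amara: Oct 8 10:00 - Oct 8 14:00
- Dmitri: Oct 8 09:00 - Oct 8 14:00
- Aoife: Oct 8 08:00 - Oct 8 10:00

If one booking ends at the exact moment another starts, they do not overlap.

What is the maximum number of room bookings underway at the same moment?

Sort all start/end points and keep a running count:
Oct 8 08:00 start Aoife → 1
Oct 8 09:00 start Dmitri → 2
Oct 8 10:00 end Aoife → 1
Oct 8 10:00 start Amara → 2
Oct 8 14:00 end Amara → 1
Oct 8 14:00 end Dmitri → 0
Oct 9 07:00 start Sofia → 1
Oct 9 10:00 start Felix → 2
Oct 9 10:00 start Rohan → 3
Oct 9 11:00 end Sofia → 2
Oct 9 12:00 end Rohan → 1
Oct 9 13:00 end Felix → 0
Oct 9 14:00 start Ravi → 1
Oct 9 16:00 end Ravi → 0
Peak is 3, at Oct 9 10:00 (Felix, Rohan, Sofia).

3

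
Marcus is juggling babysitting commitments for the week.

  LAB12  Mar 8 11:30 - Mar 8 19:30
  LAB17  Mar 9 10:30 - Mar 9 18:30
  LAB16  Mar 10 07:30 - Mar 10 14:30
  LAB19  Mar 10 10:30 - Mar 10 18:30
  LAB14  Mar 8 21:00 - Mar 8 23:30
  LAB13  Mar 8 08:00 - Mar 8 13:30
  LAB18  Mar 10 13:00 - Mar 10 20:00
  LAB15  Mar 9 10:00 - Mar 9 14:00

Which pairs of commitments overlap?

LAB12 & LAB13, LAB15 & LAB17, LAB16 & LAB18, LAB16 & LAB19, LAB18 & LAB19

Sorted by start: LAB13, LAB12, LAB14, LAB15, LAB17, LAB16, LAB19, LAB18.
LAB12 starts before LAB13 ends → LAB13 and LAB12 overlap.
LAB14 starts after LAB13 ends — done with LAB13.
LAB14 starts after LAB12 ends — done with LAB12.
LAB15 starts after LAB14 ends — done with LAB14.
LAB17 starts before LAB15 ends → LAB15 and LAB17 overlap.
LAB16 starts after LAB15 ends — done with LAB15.
LAB16 starts after LAB17 ends — done with LAB17.
LAB19 starts before LAB16 ends → LAB16 and LAB19 overlap.
LAB18 starts before LAB16 ends → LAB16 and LAB18 overlap.
LAB18 starts before LAB19 ends → LAB19 and LAB18 overlap.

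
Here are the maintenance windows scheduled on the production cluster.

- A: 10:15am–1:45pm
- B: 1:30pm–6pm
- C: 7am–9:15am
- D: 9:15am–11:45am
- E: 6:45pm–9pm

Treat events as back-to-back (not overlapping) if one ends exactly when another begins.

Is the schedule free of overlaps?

Two intervals overlap when each starts before the other ends.
Sorted by start: C, D, A, B, E.
D starts exactly when C ends (back-to-back, no overlap) — done with C.
A starts before D ends → D and A overlap.
That's a conflict, so the schedule is not conflict-free.

No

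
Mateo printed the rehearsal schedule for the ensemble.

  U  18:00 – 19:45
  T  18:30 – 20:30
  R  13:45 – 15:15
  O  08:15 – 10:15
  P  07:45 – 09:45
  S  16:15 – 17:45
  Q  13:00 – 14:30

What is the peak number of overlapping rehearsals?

Sweep the timeline, counting +1 at each start and −1 at each end (ends before starts at a tie):
07:45 start P → 1
08:15 start O → 2
09:45 end P → 1
10:15 end O → 0
13:00 start Q → 1
13:45 start R → 2
14:30 end Q → 1
15:15 end R → 0
16:15 start S → 1
17:45 end S → 0
18:00 start U → 1
18:30 start T → 2
19:45 end U → 1
20:30 end T → 0
Peak is 2, at 08:15 (O, P).

2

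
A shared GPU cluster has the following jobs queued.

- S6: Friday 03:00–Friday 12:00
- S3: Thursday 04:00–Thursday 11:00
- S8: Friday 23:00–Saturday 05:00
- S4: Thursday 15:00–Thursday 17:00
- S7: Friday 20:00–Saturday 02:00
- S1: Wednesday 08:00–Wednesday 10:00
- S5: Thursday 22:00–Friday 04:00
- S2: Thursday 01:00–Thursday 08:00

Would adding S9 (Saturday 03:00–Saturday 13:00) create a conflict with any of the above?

Yes — it overlaps S8

S1: ends Wednesday 10:00 at or before S9 starts Saturday 03:00 → clear.
S2: ends Thursday 08:00 at or before S9 starts Saturday 03:00 → clear.
S3: ends Thursday 11:00 at or before S9 starts Saturday 03:00 → clear.
S4: ends Thursday 17:00 at or before S9 starts Saturday 03:00 → clear.
S5: ends Friday 04:00 at or before S9 starts Saturday 03:00 → clear.
S6: ends Friday 12:00 at or before S9 starts Saturday 03:00 → clear.
S7: ends Saturday 02:00 at or before S9 starts Saturday 03:00 → clear.
S8: starts Friday 23:00 before S9 ends Saturday 13:00, and ends Saturday 05:00 after S9 starts Saturday 03:00 → overlap.
S9 overlaps S8.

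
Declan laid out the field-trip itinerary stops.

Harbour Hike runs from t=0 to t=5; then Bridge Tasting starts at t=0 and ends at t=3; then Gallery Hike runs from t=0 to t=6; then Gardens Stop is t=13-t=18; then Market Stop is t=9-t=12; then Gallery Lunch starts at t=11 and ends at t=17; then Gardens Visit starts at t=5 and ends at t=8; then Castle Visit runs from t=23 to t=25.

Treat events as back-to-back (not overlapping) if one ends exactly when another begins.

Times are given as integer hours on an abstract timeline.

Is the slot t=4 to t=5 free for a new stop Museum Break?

Harbour Hike: starts t=0 before Museum Break ends t=5, and ends t=5 after Museum Break starts t=4 → overlap.
Bridge Tasting: ends t=3 at or before Museum Break starts t=4 → clear.
Gallery Hike: starts t=0 before Museum Break ends t=5, and ends t=6 after Museum Break starts t=4 → overlap.
Gardens Visit: starts t=5 at or after Museum Break ends t=5 → clear.
Market Stop: starts t=9 at or after Museum Break ends t=5 → clear.
Gallery Lunch: starts t=11 at or after Museum Break ends t=5 → clear.
Gardens Stop: starts t=13 at or after Museum Break ends t=5 → clear.
Castle Visit: starts t=23 at or after Museum Break ends t=5 → clear.
Museum Break overlaps Harbour Hike, Gallery Hike.

No — it overlaps Gallery Hike, Harbour Hike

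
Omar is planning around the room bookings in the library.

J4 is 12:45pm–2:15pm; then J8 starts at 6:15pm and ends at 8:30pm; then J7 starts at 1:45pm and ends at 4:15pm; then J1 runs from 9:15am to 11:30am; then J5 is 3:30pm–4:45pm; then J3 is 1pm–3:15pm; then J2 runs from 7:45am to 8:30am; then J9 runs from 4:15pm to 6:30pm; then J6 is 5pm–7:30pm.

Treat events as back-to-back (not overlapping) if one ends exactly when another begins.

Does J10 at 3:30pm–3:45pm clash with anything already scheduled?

Yes — it overlaps J5, J7

J2: ends 8:30am at or before J10 starts 3:30pm → clear.
J1: ends 11:30am at or before J10 starts 3:30pm → clear.
J4: ends 2:15pm at or before J10 starts 3:30pm → clear.
J3: ends 3:15pm at or before J10 starts 3:30pm → clear.
J7: starts 1:45pm before J10 ends 3:45pm, and ends 4:15pm after J10 starts 3:30pm → overlap.
J5: starts 3:30pm before J10 ends 3:45pm, and ends 4:45pm after J10 starts 3:30pm → overlap.
J9: starts 4:15pm at or after J10 ends 3:45pm → clear.
J6: starts 5pm at or after J10 ends 3:45pm → clear.
J8: starts 6:15pm at or after J10 ends 3:45pm → clear.
J10 overlaps J5, J7.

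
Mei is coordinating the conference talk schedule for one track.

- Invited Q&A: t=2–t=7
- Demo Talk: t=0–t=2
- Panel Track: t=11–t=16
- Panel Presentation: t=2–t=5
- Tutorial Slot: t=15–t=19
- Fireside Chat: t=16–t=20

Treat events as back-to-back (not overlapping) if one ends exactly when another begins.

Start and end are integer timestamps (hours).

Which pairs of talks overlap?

Fireside Chat & Tutorial Slot, Invited Q&A & Panel Presentation, Panel Track & Tutorial Slot

Sorted by start: Demo Talk, Invited Q&A, Panel Presentation, Panel Track, Tutorial Slot, Fireside Chat.
Invited Q&A starts exactly when Demo Talk ends (back-to-back, no overlap), so nothing later overlaps Demo Talk either.
Panel Presentation starts before Invited Q&A ends → Invited Q&A and Panel Presentation overlap.
Panel Track starts after Invited Q&A ends, so nothing later overlaps Invited Q&A either.
Panel Track starts after Panel Presentation ends, so nothing later overlaps Panel Presentation either.
Tutorial Slot starts before Panel Track ends → Panel Track and Tutorial Slot overlap.
Fireside Chat starts exactly when Panel Track ends (back-to-back, no overlap).
Fireside Chat starts before Tutorial Slot ends → Tutorial Slot and Fireside Chat overlap.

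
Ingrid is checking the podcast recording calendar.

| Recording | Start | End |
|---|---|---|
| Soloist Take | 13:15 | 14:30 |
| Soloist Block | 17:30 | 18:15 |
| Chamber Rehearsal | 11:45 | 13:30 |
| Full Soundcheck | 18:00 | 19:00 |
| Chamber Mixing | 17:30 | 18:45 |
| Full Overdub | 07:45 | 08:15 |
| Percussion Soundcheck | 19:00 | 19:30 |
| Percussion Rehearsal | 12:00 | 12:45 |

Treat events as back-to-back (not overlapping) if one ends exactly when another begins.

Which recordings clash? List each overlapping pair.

Chamber Mixing & Full Soundcheck, Chamber Mixing & Soloist Block, Chamber Rehearsal & Percussion Rehearsal, Chamber Rehearsal & Soloist Take, Full Soundcheck & Soloist Block

Two intervals overlap when each starts before the other ends.
Sorted by start: Full Overdub, Chamber Rehearsal, Percussion Rehearsal, Soloist Take, Soloist Block, Chamber Mixing, Full Soundcheck, Percussion Soundcheck.
Chamber Rehearsal starts after Full Overdub ends, so Full Overdub has no further overlaps.
Percussion Rehearsal starts before Chamber Rehearsal ends → Chamber Rehearsal and Percussion Rehearsal overlap.
Soloist Take starts before Chamber Rehearsal ends → Chamber Rehearsal and Soloist Take overlap.
Soloist Block starts after Chamber Rehearsal ends, so Chamber Rehearsal has no further overlaps.
Soloist Take starts after Percussion Rehearsal ends, so Percussion Rehearsal has no further overlaps.
Soloist Block starts after Soloist Take ends, so Soloist Take has no further overlaps.
Chamber Mixing starts before Soloist Block ends → Soloist Block and Chamber Mixing overlap.
Full Soundcheck starts before Soloist Block ends → Soloist Block and Full Soundcheck overlap.
Percussion Soundcheck starts after Soloist Block ends.
Full Soundcheck starts before Chamber Mixing ends → Chamber Mixing and Full Soundcheck overlap.
Percussion Soundcheck starts after Chamber Mixing ends.
Percussion Soundcheck starts exactly when Full Soundcheck ends (back-to-back, no overlap).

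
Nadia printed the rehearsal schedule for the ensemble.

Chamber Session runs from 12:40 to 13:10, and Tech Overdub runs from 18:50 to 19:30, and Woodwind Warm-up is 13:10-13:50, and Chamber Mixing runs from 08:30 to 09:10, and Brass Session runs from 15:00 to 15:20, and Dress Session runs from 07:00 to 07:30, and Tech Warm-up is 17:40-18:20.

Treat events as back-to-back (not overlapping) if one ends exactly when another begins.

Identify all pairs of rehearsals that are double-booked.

Sorted by start: Dress Session, Chamber Mixing, Chamber Session, Woodwind Warm-up, Brass Session, Tech Warm-up, Tech Overdub.
Chamber Mixing starts after Dress Session ends, so nothing later overlaps Dress Session either.
Chamber Session starts after Chamber Mixing ends, so nothing later overlaps Chamber Mixing either.
Woodwind Warm-up starts exactly when Chamber Session ends (back-to-back, no overlap), so nothing later overlaps Chamber Session either.
Brass Session starts after Woodwind Warm-up ends, so nothing later overlaps Woodwind Warm-up either.
Tech Warm-up starts after Brass Session ends, so nothing later overlaps Brass Session either.
Tech Overdub starts after Tech Warm-up ends.

none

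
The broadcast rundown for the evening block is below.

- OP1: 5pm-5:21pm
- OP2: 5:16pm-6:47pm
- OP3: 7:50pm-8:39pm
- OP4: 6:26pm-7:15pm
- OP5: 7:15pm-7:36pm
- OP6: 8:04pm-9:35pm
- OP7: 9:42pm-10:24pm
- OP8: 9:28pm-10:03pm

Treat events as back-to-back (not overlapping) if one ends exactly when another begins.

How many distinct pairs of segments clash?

Sorted by start: OP1, OP2, OP4, OP5, OP3, OP6, OP8, OP7.
OP2 starts before OP1 ends → OP1 and OP2 overlap.
OP4 starts after OP1 ends, so OP1 has no further overlaps.
OP4 starts before OP2 ends → OP2 and OP4 overlap.
OP5 starts after OP2 ends, so OP2 has no further overlaps.
OP5 starts exactly when OP4 ends (back-to-back, no overlap), so OP4 has no further overlaps.
OP3 starts after OP5 ends, so OP5 has no further overlaps.
OP6 starts before OP3 ends → OP3 and OP6 overlap.
OP8 starts after OP3 ends, so OP3 has no further overlaps.
OP8 starts before OP6 ends → OP6 and OP8 overlap.
OP7 starts after OP6 ends.
OP7 starts before OP8 ends → OP8 and OP7 overlap.
Overlapping pairs: OP1 & OP2, OP2 & OP4, OP3 & OP6, OP6 & OP8, OP7 & OP8 — 5 in total.

5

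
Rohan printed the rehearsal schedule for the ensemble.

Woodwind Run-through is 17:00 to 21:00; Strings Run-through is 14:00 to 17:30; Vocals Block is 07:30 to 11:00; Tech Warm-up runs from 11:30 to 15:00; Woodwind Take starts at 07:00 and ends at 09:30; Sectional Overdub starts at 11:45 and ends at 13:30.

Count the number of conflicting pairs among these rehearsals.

4

Sorted by start: Woodwind Take, Vocals Block, Tech Warm-up, Sectional Overdub, Strings Run-through, Woodwind Run-through.
Vocals Block starts before Woodwind Take ends → Woodwind Take and Vocals Block overlap.
Tech Warm-up starts after Woodwind Take ends, so Woodwind Take has no further overlaps.
Tech Warm-up starts after Vocals Block ends, so Vocals Block has no further overlaps.
Sectional Overdub starts before Tech Warm-up ends → Tech Warm-up and Sectional Overdub overlap.
Strings Run-through starts before Tech Warm-up ends → Tech Warm-up and Strings Run-through overlap.
Woodwind Run-through starts after Tech Warm-up ends.
Strings Run-through starts after Sectional Overdub ends, so Sectional Overdub has no further overlaps.
Woodwind Run-through starts before Strings Run-through ends → Strings Run-through and Woodwind Run-through overlap.
Overlapping pairs: Sectional Overdub & Tech Warm-up, Strings Run-through & Tech Warm-up, Strings Run-through & Woodwind Run-through, Vocals Block & Woodwind Take — 4 in total.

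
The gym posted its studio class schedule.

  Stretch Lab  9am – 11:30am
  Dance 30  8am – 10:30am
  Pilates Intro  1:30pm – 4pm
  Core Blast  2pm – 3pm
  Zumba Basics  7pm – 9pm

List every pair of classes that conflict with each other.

Core Blast & Pilates Intro, Dance 30 & Stretch Lab

Check each pair: they overlap iff neither finishes before the other starts.
Sorted by start: Dance 30, Stretch Lab, Pilates Intro, Core Blast, Zumba Basics.
Stretch Lab starts before Dance 30 ends → Dance 30 and Stretch Lab overlap.
Pilates Intro starts after Dance 30 ends — done with Dance 30.
Pilates Intro starts after Stretch Lab ends — done with Stretch Lab.
Core Blast starts before Pilates Intro ends → Pilates Intro and Core Blast overlap.
Zumba Basics starts after Pilates Intro ends.
Zumba Basics starts after Core Blast ends.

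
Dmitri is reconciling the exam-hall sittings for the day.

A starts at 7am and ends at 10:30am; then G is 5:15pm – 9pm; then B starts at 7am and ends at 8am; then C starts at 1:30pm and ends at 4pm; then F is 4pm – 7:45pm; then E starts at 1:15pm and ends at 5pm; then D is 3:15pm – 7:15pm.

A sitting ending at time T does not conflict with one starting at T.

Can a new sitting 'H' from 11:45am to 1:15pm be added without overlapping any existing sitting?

A: ends 10:30am at or before H starts 11:45am → clear.
B: ends 8am at or before H starts 11:45am → clear.
E: starts 1:15pm at or after H ends 1:15pm → clear.
C: starts 1:30pm at or after H ends 1:15pm → clear.
D: starts 3:15pm at or after H ends 1:15pm → clear.
F: starts 4pm at or after H ends 1:15pm → clear.
G: starts 5:15pm at or after H ends 1:15pm → clear.

Yes — the slot is free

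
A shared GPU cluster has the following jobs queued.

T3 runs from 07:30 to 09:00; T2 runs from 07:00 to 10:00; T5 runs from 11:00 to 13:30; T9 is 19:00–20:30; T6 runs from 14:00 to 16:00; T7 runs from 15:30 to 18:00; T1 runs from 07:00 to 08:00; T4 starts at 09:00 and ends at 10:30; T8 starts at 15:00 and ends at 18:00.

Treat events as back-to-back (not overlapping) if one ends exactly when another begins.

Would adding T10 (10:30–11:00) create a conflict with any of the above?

T1: ends 08:00 at or before T10 starts 10:30 → clear.
T2: ends 10:00 at or before T10 starts 10:30 → clear.
T3: ends 09:00 at or before T10 starts 10:30 → clear.
T4: ends 10:30 at or before T10 starts 10:30 → clear.
T5: starts 11:00 at or after T10 ends 11:00 → clear.
T6: starts 14:00 at or after T10 ends 11:00 → clear.
T8: starts 15:00 at or after T10 ends 11:00 → clear.
T7: starts 15:30 at or after T10 ends 11:00 → clear.
T9: starts 19:00 at or after T10 ends 11:00 → clear.

No — it doesn't clash with anything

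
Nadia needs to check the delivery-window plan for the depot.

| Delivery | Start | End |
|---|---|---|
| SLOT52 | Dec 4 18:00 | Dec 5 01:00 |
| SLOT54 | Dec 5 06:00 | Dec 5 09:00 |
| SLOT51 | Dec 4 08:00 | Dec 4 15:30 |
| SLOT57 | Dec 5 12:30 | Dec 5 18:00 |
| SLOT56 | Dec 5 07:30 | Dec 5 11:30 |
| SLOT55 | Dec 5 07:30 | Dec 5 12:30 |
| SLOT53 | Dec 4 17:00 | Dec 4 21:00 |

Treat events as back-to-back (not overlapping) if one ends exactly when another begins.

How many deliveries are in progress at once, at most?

3

Walk through starts and ends in time order (an end at T is processed before a start at T):
Dec 4 08:00 start SLOT51 → 1
Dec 4 15:30 end SLOT51 → 0
Dec 4 17:00 start SLOT53 → 1
Dec 4 18:00 start SLOT52 → 2
Dec 4 21:00 end SLOT53 → 1
Dec 5 01:00 end SLOT52 → 0
Dec 5 06:00 start SLOT54 → 1
Dec 5 07:30 start SLOT55 → 2
Dec 5 07:30 start SLOT56 → 3
Dec 5 09:00 end SLOT54 → 2
Dec 5 11:30 end SLOT56 → 1
Dec 5 12:30 end SLOT55 → 0
Dec 5 12:30 start SLOT57 → 1
Dec 5 18:00 end SLOT57 → 0
Peak is 3, at Dec 5 07:30 (SLOT54, SLOT55, SLOT56).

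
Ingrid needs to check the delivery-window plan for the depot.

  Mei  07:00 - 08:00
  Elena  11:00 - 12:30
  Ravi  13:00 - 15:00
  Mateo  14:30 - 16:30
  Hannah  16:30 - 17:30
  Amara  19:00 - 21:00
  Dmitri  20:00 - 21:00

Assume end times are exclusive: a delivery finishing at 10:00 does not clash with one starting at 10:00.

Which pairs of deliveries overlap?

Sorted by start: Mei, Elena, Ravi, Mateo, Hannah, Amara, Dmitri.
Elena starts after Mei ends, so nothing later overlaps Mei either.
Ravi starts after Elena ends, so nothing later overlaps Elena either.
Mateo starts before Ravi ends → Ravi and Mateo overlap.
Hannah starts after Ravi ends, so nothing later overlaps Ravi either.
Hannah starts exactly when Mateo ends (back-to-back, no overlap), so nothing later overlaps Mateo either.
Amara starts after Hannah ends, so nothing later overlaps Hannah either.
Dmitri starts before Amara ends → Amara and Dmitri overlap.

Amara & Dmitri, Mateo & Ravi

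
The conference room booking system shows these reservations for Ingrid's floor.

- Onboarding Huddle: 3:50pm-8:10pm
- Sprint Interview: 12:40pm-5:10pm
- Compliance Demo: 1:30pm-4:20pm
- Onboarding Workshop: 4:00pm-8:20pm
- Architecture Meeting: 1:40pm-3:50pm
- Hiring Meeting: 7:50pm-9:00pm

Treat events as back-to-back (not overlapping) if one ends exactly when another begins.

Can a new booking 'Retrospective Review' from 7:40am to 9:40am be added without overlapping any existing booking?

Yes — the slot is free

Sprint Interview: starts 12:40pm at or after Retrospective Review ends 9:40am → clear.
Compliance Demo: starts 1:30pm at or after Retrospective Review ends 9:40am → clear.
Architecture Meeting: starts 1:40pm at or after Retrospective Review ends 9:40am → clear.
Onboarding Huddle: starts 3:50pm at or after Retrospective Review ends 9:40am → clear.
Onboarding Workshop: starts 4:00pm at or after Retrospective Review ends 9:40am → clear.
Hiring Meeting: starts 7:50pm at or after Retrospective Review ends 9:40am → clear.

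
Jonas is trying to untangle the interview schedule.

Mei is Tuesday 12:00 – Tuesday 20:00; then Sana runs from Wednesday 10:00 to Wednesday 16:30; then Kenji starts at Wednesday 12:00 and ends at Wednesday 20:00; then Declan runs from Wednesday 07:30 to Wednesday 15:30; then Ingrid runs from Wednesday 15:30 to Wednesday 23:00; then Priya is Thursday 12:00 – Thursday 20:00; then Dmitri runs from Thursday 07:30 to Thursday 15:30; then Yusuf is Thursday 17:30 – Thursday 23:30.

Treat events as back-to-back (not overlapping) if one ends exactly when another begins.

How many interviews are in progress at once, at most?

3

Sweep the timeline, counting +1 at each start and −1 at each end (ends before starts at a tie):
Tuesday 12:00 start Mei → 1
Tuesday 20:00 end Mei → 0
Wednesday 07:30 start Declan → 1
Wednesday 10:00 start Sana → 2
Wednesday 12:00 start Kenji → 3
Wednesday 15:30 end Declan → 2
Wednesday 15:30 start Ingrid → 3
Wednesday 16:30 end Sana → 2
Wednesday 20:00 end Kenji → 1
Wednesday 23:00 end Ingrid → 0
Thursday 07:30 start Dmitri → 1
Thursday 12:00 start Priya → 2
Thursday 15:30 end Dmitri → 1
Thursday 17:30 start Yusuf → 2
Thursday 20:00 end Priya → 1
Thursday 23:30 end Yusuf → 0
Peak is 3, at Wednesday 12:00 (Declan, Kenji, Sana).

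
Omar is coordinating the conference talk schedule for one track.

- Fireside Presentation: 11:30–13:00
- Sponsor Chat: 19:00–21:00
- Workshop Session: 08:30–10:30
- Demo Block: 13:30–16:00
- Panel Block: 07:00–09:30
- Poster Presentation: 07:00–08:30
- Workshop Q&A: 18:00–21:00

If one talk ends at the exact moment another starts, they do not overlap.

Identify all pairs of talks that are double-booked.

Check each pair: they overlap iff neither finishes before the other starts.
Sorted by start: Poster Presentation, Panel Block, Workshop Session, Fireside Presentation, Demo Block, Workshop Q&A, Sponsor Chat.
Panel Block starts before Poster Presentation ends → Poster Presentation and Panel Block overlap.
Workshop Session starts exactly when Poster Presentation ends (back-to-back, no overlap); Poster Presentation is clear from here.
Workshop Session starts before Panel Block ends → Panel Block and Workshop Session overlap.
Fireside Presentation starts after Panel Block ends; Panel Block is clear from here.
Fireside Presentation starts after Workshop Session ends; Workshop Session is clear from here.
Demo Block starts after Fireside Presentation ends; Fireside Presentation is clear from here.
Workshop Q&A starts after Demo Block ends; Demo Block is clear from here.
Sponsor Chat starts before Workshop Q&A ends → Workshop Q&A and Sponsor Chat overlap.

Panel Block & Poster Presentation, Panel Block & Workshop Session, Sponsor Chat & Workshop Q&A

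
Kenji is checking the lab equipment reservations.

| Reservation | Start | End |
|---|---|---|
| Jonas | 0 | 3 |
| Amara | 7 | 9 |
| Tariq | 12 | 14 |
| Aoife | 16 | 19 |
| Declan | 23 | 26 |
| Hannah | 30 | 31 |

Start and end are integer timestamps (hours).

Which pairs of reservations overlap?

no overlapping pairs

Two intervals overlap when each starts before the other ends.
Sorted by start: Jonas, Amara, Tariq, Aoife, Declan, Hannah.
Amara starts after Jonas ends, so nothing later overlaps Jonas either.
Tariq starts after Amara ends, so nothing later overlaps Amara either.
Aoife starts after Tariq ends, so nothing later overlaps Tariq either.
Declan starts after Aoife ends, so nothing later overlaps Aoife either.
Hannah starts after Declan ends.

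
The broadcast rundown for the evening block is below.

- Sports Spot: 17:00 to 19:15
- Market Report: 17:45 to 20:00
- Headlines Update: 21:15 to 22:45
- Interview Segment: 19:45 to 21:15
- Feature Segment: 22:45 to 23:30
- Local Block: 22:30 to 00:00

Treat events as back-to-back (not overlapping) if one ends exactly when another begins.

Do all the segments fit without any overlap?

No

Sorted by start: Sports Spot, Market Report, Interview Segment, Headlines Update, Local Block, Feature Segment.
Market Report starts before Sports Spot ends → Sports Spot and Market Report overlap.
That's a conflict, so the schedule is not conflict-free.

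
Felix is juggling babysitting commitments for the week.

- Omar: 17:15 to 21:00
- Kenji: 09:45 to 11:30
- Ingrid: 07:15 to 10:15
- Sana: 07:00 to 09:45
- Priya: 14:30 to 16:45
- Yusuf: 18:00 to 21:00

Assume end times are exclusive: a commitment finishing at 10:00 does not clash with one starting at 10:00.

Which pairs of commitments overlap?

Ingrid & Kenji, Ingrid & Sana, Omar & Yusuf

Sorted by start: Sana, Ingrid, Kenji, Priya, Omar, Yusuf.
Ingrid starts before Sana ends → Sana and Ingrid overlap.
Kenji starts exactly when Sana ends (back-to-back, no overlap), so nothing later overlaps Sana either.
Kenji starts before Ingrid ends → Ingrid and Kenji overlap.
Priya starts after Ingrid ends, so nothing later overlaps Ingrid either.
Priya starts after Kenji ends, so nothing later overlaps Kenji either.
Omar starts after Priya ends, so nothing later overlaps Priya either.
Yusuf starts before Omar ends → Omar and Yusuf overlap.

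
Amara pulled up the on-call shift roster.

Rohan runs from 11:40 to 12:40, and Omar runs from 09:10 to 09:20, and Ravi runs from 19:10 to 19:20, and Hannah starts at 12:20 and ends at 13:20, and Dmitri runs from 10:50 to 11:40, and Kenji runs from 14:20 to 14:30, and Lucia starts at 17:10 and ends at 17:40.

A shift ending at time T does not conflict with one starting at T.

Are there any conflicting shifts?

Yes

Check each pair: they overlap iff neither finishes before the other starts.
Sorted by start: Omar, Dmitri, Rohan, Hannah, Kenji, Lucia, Ravi.
Dmitri starts after Omar ends — done with Omar.
Rohan starts exactly when Dmitri ends (back-to-back, no overlap) — done with Dmitri.
Hannah starts before Rohan ends → Rohan and Hannah overlap.
That's a conflict, so the schedule is not conflict-free.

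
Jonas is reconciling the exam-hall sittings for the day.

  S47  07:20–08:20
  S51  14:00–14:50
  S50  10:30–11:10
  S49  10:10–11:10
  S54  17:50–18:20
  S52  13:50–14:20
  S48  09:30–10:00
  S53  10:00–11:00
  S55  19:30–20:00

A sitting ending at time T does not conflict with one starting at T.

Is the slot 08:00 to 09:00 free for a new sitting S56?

No — it overlaps S47

S47: starts 07:20 before S56 ends 09:00, and ends 08:20 after S56 starts 08:00 → overlap.
S48: starts 09:30 at or after S56 ends 09:00 → clear.
S53: starts 10:00 at or after S56 ends 09:00 → clear.
S49: starts 10:10 at or after S56 ends 09:00 → clear.
S50: starts 10:30 at or after S56 ends 09:00 → clear.
S52: starts 13:50 at or after S56 ends 09:00 → clear.
S51: starts 14:00 at or after S56 ends 09:00 → clear.
S54: starts 17:50 at or after S56 ends 09:00 → clear.
S55: starts 19:30 at or after S56 ends 09:00 → clear.
S56 overlaps S47.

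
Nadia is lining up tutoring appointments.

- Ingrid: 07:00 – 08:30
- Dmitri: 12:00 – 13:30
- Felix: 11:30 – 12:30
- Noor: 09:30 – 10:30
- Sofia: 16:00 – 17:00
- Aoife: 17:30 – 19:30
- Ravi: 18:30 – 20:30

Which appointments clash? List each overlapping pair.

Sorted by start: Ingrid, Noor, Felix, Dmitri, Sofia, Aoife, Ravi.
Noor starts after Ingrid ends, so Ingrid has no further overlaps.
Felix starts after Noor ends, so Noor has no further overlaps.
Dmitri starts before Felix ends → Felix and Dmitri overlap.
Sofia starts after Felix ends, so Felix has no further overlaps.
Sofia starts after Dmitri ends, so Dmitri has no further overlaps.
Aoife starts after Sofia ends, so Sofia has no further overlaps.
Ravi starts before Aoife ends → Aoife and Ravi overlap.

Aoife & Ravi, Dmitri & Felix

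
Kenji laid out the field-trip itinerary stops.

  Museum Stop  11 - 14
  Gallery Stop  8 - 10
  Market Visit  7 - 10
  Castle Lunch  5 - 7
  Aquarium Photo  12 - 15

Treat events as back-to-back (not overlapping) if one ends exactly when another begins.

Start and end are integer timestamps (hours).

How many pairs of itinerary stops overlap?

2

Check each pair: they overlap iff neither finishes before the other starts.
Sorted by start: Castle Lunch, Market Visit, Gallery Stop, Museum Stop, Aquarium Photo.
Market Visit starts exactly when Castle Lunch ends (back-to-back, no overlap), so Castle Lunch has no further overlaps.
Gallery Stop starts before Market Visit ends → Market Visit and Gallery Stop overlap.
Museum Stop starts after Market Visit ends, so Market Visit has no further overlaps.
Museum Stop starts after Gallery Stop ends, so Gallery Stop has no further overlaps.
Aquarium Photo starts before Museum Stop ends → Museum Stop and Aquarium Photo overlap.
Overlapping pairs: Aquarium Photo & Museum Stop, Gallery Stop & Market Visit — 2 in total.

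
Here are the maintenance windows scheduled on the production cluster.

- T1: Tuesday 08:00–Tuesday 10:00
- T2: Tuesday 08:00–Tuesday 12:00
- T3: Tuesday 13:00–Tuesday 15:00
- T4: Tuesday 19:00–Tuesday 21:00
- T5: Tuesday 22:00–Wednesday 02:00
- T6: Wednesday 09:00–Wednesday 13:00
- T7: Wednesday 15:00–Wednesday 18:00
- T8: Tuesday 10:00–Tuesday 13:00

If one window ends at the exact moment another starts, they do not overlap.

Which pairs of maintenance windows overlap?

T1 & T2, T2 & T8

Check each pair: they overlap iff neither finishes before the other starts.
Sorted by start: T1, T2, T8, T3, T4, T5, T6, T7.
T2 starts before T1 ends → T1 and T2 overlap.
T8 starts exactly when T1 ends (back-to-back, no overlap), so nothing later overlaps T1 either.
T8 starts before T2 ends → T2 and T8 overlap.
T3 starts after T2 ends, so nothing later overlaps T2 either.
T3 starts exactly when T8 ends (back-to-back, no overlap), so nothing later overlaps T8 either.
T4 starts after T3 ends, so nothing later overlaps T3 either.
T5 starts after T4 ends, so nothing later overlaps T4 either.
T6 starts after T5 ends, so nothing later overlaps T5 either.
T7 starts after T6 ends.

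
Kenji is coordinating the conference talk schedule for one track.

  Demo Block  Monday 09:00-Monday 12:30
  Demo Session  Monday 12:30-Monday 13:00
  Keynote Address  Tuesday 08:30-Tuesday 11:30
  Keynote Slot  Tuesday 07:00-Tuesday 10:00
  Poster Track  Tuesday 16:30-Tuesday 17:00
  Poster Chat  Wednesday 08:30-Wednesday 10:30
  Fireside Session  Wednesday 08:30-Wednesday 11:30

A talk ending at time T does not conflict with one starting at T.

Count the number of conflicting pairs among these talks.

Sorted by start: Demo Block, Demo Session, Keynote Slot, Keynote Address, Poster Track, Poster Chat, Fireside Session.
Demo Session starts exactly when Demo Block ends (back-to-back, no overlap), so Demo Block has no further overlaps.
Keynote Slot starts after Demo Session ends, so Demo Session has no further overlaps.
Keynote Address starts before Keynote Slot ends → Keynote Slot and Keynote Address overlap.
Poster Track starts after Keynote Slot ends, so Keynote Slot has no further overlaps.
Poster Track starts after Keynote Address ends, so Keynote Address has no further overlaps.
Poster Chat starts after Poster Track ends, so Poster Track has no further overlaps.
Fireside Session starts before Poster Chat ends → Poster Chat and Fireside Session overlap.
Overlapping pairs: Fireside Session & Poster Chat, Keynote Address & Keynote Slot — 2 in total.

2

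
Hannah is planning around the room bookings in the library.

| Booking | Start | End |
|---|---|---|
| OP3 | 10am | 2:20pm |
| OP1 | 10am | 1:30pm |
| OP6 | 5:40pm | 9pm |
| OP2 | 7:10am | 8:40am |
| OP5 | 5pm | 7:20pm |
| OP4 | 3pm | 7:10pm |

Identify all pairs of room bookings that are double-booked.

OP1 & OP3, OP4 & OP5, OP4 & OP6, OP5 & OP6

Sorted by start: OP2, OP1, OP3, OP4, OP5, OP6.
OP1 starts after OP2 ends, so OP2 has no further overlaps.
OP3 starts before OP1 ends → OP1 and OP3 overlap.
OP4 starts after OP1 ends, so OP1 has no further overlaps.
OP4 starts after OP3 ends, so OP3 has no further overlaps.
OP5 starts before OP4 ends → OP4 and OP5 overlap.
OP6 starts before OP4 ends → OP4 and OP6 overlap.
OP6 starts before OP5 ends → OP5 and OP6 overlap.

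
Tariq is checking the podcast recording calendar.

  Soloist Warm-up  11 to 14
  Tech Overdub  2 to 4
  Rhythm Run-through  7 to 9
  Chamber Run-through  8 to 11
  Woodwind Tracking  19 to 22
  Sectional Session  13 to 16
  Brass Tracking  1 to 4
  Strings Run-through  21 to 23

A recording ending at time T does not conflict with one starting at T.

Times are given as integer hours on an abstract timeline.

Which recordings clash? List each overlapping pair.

Sorted by start: Brass Tracking, Tech Overdub, Rhythm Run-through, Chamber Run-through, Soloist Warm-up, Sectional Session, Woodwind Tracking, Strings Run-through.
Tech Overdub starts before Brass Tracking ends → Brass Tracking and Tech Overdub overlap.
Rhythm Run-through starts after Brass Tracking ends — done with Brass Tracking.
Rhythm Run-through starts after Tech Overdub ends — done with Tech Overdub.
Chamber Run-through starts before Rhythm Run-through ends → Rhythm Run-through and Chamber Run-through overlap.
Soloist Warm-up starts after Rhythm Run-through ends — done with Rhythm Run-through.
Soloist Warm-up starts exactly when Chamber Run-through ends (back-to-back, no overlap) — done with Chamber Run-through.
Sectional Session starts before Soloist Warm-up ends → Soloist Warm-up and Sectional Session overlap.
Woodwind Tracking starts after Soloist Warm-up ends — done with Soloist Warm-up.
Woodwind Tracking starts after Sectional Session ends — done with Sectional Session.
Strings Run-through starts before Woodwind Tracking ends → Woodwind Tracking and Strings Run-through overlap.

Brass Tracking & Tech Overdub, Chamber Run-through & Rhythm Run-through, Sectional Session & Soloist Warm-up, Strings Run-through & Woodwind Tracking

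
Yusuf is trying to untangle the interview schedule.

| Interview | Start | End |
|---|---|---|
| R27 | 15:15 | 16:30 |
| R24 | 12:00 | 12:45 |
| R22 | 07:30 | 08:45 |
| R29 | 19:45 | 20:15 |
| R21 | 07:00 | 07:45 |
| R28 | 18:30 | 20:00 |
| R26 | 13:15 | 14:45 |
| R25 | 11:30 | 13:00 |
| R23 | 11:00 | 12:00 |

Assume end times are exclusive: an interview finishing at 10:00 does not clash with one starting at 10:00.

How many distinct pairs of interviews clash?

4

Sorted by start: R21, R22, R23, R25, R24, R26, R27, R28, R29.
R22 starts before R21 ends → R21 and R22 overlap.
R23 starts after R21 ends; R21 is clear from here.
R23 starts after R22 ends; R22 is clear from here.
R25 starts before R23 ends → R23 and R25 overlap.
R24 starts exactly when R23 ends (back-to-back, no overlap); R23 is clear from here.
R24 starts before R25 ends → R25 and R24 overlap.
R26 starts after R25 ends; R25 is clear from here.
R26 starts after R24 ends; R24 is clear from here.
R27 starts after R26 ends; R26 is clear from here.
R28 starts after R27 ends; R27 is clear from here.
R29 starts before R28 ends → R28 and R29 overlap.
Overlapping pairs: R21 & R22, R23 & R25, R24 & R25, R28 & R29 — 4 in total.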